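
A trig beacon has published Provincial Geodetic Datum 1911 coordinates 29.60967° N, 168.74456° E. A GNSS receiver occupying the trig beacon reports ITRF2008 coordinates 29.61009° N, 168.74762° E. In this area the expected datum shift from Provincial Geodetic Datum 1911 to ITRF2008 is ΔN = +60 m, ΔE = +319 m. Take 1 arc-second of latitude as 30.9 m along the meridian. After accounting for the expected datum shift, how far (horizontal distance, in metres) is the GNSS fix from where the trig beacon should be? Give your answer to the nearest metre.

27 m

Observed coordinate differences: Δφ = +0.00042°, Δλ = +0.00306°.
Converting to metres (1° lat = 111240 m, cos φ = 0.869412): observed ΔN = 46.7 m, observed ΔE = 295.9 m.
Subtracting the expected shift leaves a residual of 46.7 − (60) = -13.3 m north and 295.9 − (319) = -23.1 m east.
Residual distance = √((-13.3)² + (-23.1)²) = 26.6 m.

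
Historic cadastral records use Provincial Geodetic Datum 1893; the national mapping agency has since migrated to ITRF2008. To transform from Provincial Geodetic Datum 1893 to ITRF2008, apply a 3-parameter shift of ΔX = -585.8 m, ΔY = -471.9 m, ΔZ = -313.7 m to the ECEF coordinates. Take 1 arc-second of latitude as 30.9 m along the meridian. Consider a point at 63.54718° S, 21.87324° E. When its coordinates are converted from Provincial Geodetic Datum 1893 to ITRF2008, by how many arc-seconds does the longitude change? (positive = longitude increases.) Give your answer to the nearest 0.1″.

Δλ = -16.0″

sin φ = -0.895301, cos φ = 0.445461, sin λ = 0.372554, cos λ = 0.928010.
East component: ΔE = −sin λ·ΔX + cos λ·ΔY = −(0.372554)(-585.8) + (0.928010)(-471.9) = -219.69 m.
1° of latitude spans 3600 × 30.90 = 111240 m; at latitude φ, 1° of longitude spans that × cos φ = 49553.1 m, so Δλ = -219.69 / 49553.1 × 3600 = -15.960″.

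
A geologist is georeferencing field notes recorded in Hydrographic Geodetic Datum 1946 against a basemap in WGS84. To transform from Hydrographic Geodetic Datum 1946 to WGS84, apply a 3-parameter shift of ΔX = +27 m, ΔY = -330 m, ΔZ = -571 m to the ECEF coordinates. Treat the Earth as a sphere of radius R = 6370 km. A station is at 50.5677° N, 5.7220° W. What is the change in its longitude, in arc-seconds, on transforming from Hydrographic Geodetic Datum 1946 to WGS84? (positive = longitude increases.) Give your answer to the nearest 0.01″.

sin φ = 0.772376, cos φ = 0.635166, sin λ = -0.099702, cos λ = 0.995017.
East component: ΔE = −sin λ·ΔX + cos λ·ΔY = −(-0.099702)(27) + (0.995017)(-330) = -325.66 m.
1° of latitude spans πR/180 = 111177 m; at latitude φ, 1° of longitude spans that × cos φ = 70616.2 m, so Δλ = -325.66 / 70616.2 × 3600 = -16.602″.

Δλ = -16.60″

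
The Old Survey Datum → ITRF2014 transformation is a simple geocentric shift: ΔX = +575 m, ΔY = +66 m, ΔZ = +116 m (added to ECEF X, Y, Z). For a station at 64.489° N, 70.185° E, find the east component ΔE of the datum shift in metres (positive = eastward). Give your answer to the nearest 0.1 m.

ΔE = -518.6 m

The local east axis at (φ, λ) is (−sin λ, cos λ, 0), so ΔE = −sin(70.185°)·575 + cos(70.185°)·66 = -518.58 m.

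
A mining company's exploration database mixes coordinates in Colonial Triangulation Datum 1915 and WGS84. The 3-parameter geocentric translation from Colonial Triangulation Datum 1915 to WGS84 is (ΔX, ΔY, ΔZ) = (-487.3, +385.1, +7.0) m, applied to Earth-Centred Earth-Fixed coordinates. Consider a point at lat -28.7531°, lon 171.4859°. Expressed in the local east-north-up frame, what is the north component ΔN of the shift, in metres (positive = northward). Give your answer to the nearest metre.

ΔN = 265 m

At φ = -28.7531°, λ = 171.4859°: sin φ = -0.481036, cos φ = 0.876701, sin λ = 0.148053, cos λ = -0.988979.
ΔN = −sin φ cos λ·ΔX − sin φ sin λ·ΔY + cos φ·ΔZ = −(-0.481036)(-0.988979)(-487.3) − (-0.481036)(0.148053)(385.1) + (0.876701)(7.0) = 265.39 m.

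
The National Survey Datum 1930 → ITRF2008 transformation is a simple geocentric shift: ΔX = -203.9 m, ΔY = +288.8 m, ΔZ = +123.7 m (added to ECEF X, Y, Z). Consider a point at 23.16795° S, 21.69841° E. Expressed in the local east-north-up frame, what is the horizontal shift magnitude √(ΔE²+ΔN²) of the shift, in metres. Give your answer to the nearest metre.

The local east axis at (φ, λ) is (−sin λ, cos λ, 0), so ΔE = −sin(21.69841°)·(-203.9) + cos(21.69841°)·288.8 = 343.72 m.
The local north axis is (−sin φ cos λ, −sin φ sin λ, cos φ), giving ΔN = -74.536 + 42.008 + 113.724 = 81.20 m.
Horizontal magnitude = √(ΔE² + ΔN²) = √(343.72² + 81.20²) = 353.18 m.

353 m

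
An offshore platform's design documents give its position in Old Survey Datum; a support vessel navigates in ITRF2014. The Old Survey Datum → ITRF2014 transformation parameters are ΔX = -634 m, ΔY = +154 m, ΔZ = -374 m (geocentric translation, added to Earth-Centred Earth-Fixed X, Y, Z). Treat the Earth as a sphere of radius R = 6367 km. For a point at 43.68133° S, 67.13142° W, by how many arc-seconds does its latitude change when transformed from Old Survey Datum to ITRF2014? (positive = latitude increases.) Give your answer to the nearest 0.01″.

Δφ = -17.45″

sin φ = -0.690647, cos φ = 0.723192, sin λ = -0.921399, cos λ = 0.388619.
North component: ΔN = −sin φ cos λ·ΔX − sin φ sin λ·ΔY + cos φ·ΔZ = −(-0.690647)(0.388619)(-634) − (-0.690647)(-0.921399)(154) + (0.723192)(-374) = -538.64 m.
1° of latitude spans πR/180 = 111125 m, so Δφ = -538.64 / 111125 × 3600 = -17.450″.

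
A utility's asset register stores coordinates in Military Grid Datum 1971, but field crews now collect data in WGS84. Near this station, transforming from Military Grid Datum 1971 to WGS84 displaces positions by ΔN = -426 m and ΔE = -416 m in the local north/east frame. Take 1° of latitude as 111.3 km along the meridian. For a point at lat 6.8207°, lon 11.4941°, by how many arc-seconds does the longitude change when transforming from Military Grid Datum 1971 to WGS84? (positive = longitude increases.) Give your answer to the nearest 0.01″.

Δλ = -13.55″

At latitude 6.8207°, cos φ = 0.992923.
1° of longitude at this latitude = 111.3 × cos φ = 110.51 km, so Δλ = -416.0 / 110512.3 = -0.0037643° = -13.551″.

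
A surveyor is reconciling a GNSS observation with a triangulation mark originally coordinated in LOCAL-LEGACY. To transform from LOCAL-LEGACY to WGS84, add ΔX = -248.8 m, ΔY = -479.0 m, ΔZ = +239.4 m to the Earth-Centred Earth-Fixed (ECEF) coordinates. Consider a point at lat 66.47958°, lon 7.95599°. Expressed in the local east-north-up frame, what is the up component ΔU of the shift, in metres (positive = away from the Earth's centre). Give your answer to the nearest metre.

At φ = 66.47958°, λ = 7.95599°: sin φ = 0.916918, cos φ = 0.399076, sin λ = 0.138412, cos λ = 0.990375.
ΔU = cos φ cos λ·ΔX + cos φ sin λ·ΔY + sin φ·ΔZ = (0.399076)(0.990375)(-248.8) + (0.399076)(0.138412)(-479.0) + (0.916918)(239.4) = 94.72 m.

ΔU = 95 m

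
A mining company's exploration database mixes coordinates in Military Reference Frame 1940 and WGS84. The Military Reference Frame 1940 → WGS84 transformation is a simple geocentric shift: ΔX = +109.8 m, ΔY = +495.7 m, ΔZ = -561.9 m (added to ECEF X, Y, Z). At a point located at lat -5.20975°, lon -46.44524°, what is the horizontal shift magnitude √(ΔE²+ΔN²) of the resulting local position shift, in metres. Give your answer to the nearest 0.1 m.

721.1 m

At φ = -5.20975°, λ = -46.44524°: sin φ = -0.090802, cos φ = 0.995869, sin λ = -0.724716, cos λ = 0.689048.
ΔE = −sin λ·ΔX + cos λ·ΔY = −(-0.724716)·(109.8) + (0.689048)·(495.7) = 421.13 m.
ΔN = −sin φ cos λ·ΔX − sin φ sin λ·ΔY + cos φ·ΔZ = −(-0.090802)(0.689048)(109.8) − (-0.090802)(-0.724716)(495.7) + (0.995869)(-561.9) = -585.33 m.
Horizontal magnitude = √(ΔE² + ΔN²) = √(421.13² + (-585.33)²) = 721.09 m.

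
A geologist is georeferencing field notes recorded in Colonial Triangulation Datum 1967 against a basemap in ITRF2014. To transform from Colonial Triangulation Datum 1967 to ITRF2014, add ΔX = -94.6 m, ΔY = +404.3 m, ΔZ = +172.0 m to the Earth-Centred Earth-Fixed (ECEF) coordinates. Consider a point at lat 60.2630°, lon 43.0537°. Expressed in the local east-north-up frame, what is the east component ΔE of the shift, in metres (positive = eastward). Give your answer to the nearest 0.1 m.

At φ = 60.2630°, λ = 43.0537°: sin φ = 0.868311, cos φ = 0.496020, sin λ = 0.682684, cos λ = 0.730714.
ΔE = −sin λ·ΔX + cos λ·ΔY = −(0.682684)·(-94.6) + (0.730714)·(404.3) = 360.01 m.

ΔE = 360.0 m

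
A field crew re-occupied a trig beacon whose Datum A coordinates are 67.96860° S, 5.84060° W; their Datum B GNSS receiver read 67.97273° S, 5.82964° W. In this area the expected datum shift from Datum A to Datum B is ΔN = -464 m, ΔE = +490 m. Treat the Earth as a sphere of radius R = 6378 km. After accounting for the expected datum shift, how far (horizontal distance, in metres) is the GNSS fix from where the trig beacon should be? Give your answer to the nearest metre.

33 m

Observed coordinate differences: Δφ = -0.00413°, Δλ = +0.01096°.
Converting to metres (1° lat = 111317 m, cos φ = 0.375115): observed ΔN = -459.7 m, observed ΔE = 457.7 m.
Subtracting the expected shift leaves a residual of -459.7 − (-464) = 4.3 m north and 457.7 − (490) = -32.3 m east.
Residual distance = √(4.3² + (-32.3)²) = 32.6 m.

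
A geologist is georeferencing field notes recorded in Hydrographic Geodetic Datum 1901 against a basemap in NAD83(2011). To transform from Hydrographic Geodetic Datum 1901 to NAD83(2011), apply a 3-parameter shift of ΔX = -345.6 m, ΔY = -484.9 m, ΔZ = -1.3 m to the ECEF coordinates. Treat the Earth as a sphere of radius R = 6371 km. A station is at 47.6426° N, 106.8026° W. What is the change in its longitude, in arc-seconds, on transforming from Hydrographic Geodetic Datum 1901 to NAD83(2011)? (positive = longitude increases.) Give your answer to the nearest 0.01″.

Δλ = -9.16″

sin φ = 0.738956, cos φ = 0.673753, sin λ = -0.957306, cos λ = -0.289075.
East component: ΔE = −sin λ·ΔX + cos λ·ΔY = −(-0.957306)(-345.6) + (-0.289075)(-484.9) = -190.67 m.
1° of latitude spans πR/180 = 111195 m; at latitude φ, 1° of longitude spans that × cos φ = 74917.9 m, so Δλ = -190.67 / 74917.9 × 3600 = -9.162″.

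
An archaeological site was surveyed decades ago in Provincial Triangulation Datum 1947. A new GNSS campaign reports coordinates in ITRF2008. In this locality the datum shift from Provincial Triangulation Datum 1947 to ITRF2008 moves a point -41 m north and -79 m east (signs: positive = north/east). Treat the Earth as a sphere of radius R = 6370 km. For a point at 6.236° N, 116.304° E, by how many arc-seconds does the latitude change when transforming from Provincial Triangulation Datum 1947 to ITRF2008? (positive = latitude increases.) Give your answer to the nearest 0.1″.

On a sphere of radius R, 1 rad of latitude = R, so Δφ = ΔN / R = -41.0 / 6370000 = -6.4364e-06 rad = -1.328″.

Δφ = -1.3″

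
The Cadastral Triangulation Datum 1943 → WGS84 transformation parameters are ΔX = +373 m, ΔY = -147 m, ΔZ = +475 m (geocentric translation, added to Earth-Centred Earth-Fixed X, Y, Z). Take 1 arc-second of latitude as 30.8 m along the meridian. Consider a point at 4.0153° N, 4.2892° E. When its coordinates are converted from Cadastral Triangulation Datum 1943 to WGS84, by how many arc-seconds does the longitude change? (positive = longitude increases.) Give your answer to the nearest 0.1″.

Δλ = -5.7″

sin φ = 0.070023, cos φ = 0.997545, sin λ = 0.074791, cos λ = 0.997199.
East component: ΔE = −sin λ·ΔX + cos λ·ΔY = −(0.074791)(373) + (0.997199)(-147) = -174.49 m.
1° of latitude spans 3600 × 30.80 = 110880 m; at latitude φ, 1° of longitude spans that × cos φ = 110607.8 m, so Δλ = -174.49 / 110607.8 × 3600 = -5.679″.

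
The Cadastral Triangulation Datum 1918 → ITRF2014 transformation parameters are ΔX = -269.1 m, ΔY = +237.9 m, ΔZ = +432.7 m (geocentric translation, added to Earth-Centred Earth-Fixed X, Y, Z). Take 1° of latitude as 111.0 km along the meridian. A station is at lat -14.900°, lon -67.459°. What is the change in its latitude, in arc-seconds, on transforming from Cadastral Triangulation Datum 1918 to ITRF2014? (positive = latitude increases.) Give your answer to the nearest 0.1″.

sin φ = -0.257133, cos φ = 0.966376, sin λ = -0.923605, cos λ = 0.383344.
North component: ΔN = −sin φ cos λ·ΔX − sin φ sin λ·ΔY + cos φ·ΔZ = −(-0.257133)(0.383344)(-269.1) − (-0.257133)(-0.923605)(237.9) + (0.966376)(432.7) = 335.13 m.
1° of latitude spans 111000 m, so Δφ = 335.13 / 111000 × 3600 = 10.869″.

Δφ = 10.9″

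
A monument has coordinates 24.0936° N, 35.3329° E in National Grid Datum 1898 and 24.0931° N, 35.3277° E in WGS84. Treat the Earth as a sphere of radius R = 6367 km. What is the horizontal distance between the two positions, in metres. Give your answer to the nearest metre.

530 m

Δφ = 24.0931° − 24.0936° = -0.0005°; Δλ = 35.3277° − 35.3329° = -0.0052°.
1° along a meridian = πR/180 = 111125 m.
ΔN = Δφ × 111125 = -55.6 m; ΔE = Δλ × 111125 × cos(24.0936°) = -0.0052 × 111125 × 0.912880 = -527.5 m.
Distance = √(ΔE² + ΔN²) = √((-527.5)² + (-55.6)²) = 530.4 m.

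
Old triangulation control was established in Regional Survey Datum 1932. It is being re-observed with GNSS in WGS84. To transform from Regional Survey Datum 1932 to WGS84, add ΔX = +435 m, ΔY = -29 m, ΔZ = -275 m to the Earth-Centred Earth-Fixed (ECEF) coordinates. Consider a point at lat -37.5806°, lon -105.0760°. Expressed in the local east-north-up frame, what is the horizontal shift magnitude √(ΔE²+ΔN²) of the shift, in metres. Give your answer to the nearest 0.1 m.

At φ = -37.5806°, λ = -105.0760°: sin φ = -0.609877, cos φ = 0.792496, sin λ = -0.965582, cos λ = -0.260100.
ΔE = −sin λ·ΔX + cos λ·ΔY = −(-0.965582)·(435) + (-0.260100)·(-29) = 427.57 m.
ΔN = −sin φ cos λ·ΔX − sin φ sin λ·ΔY + cos φ·ΔZ = −(-0.609877)(-0.260100)(435) − (-0.609877)(-0.965582)(-29) + (0.792496)(-275) = -269.86 m.
Horizontal magnitude = √(ΔE² + ΔN²) = √(427.57² + (-269.86)²) = 505.61 m.

505.6 m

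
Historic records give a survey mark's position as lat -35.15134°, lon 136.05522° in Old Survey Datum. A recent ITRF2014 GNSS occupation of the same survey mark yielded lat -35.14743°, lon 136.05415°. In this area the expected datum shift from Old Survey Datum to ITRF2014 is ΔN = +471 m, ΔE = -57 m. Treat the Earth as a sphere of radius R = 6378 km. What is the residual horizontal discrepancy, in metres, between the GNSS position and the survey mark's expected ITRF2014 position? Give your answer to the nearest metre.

54 m

Observed coordinate differences: Δφ = +0.00391°, Δλ = -0.00107°.
Converting to metres (1° lat = 111317 m, cos φ = 0.817634): observed ΔN = 435.2 m, observed ΔE = -97.4 m.
Subtracting the expected shift leaves a residual of 435.2 − (471) = -35.8 m north and -97.4 − (-57) = -40.4 m east.
Residual distance = √((-35.8)² + (-40.4)²) = 53.9 m.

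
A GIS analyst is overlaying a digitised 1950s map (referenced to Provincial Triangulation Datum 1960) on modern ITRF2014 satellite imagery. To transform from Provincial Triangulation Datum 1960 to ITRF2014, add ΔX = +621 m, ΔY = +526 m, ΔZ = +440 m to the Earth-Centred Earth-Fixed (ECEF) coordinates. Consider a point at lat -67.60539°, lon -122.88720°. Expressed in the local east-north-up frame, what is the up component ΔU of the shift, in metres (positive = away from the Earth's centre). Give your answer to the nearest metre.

ΔU = -704 m

At φ = -67.60539°, λ = -122.88720°: sin φ = -0.924582, cos φ = 0.380983, sin λ = -0.839741, cos λ = -0.542987.
ΔU = cos φ cos λ·ΔX + cos φ sin λ·ΔY + sin φ·ΔZ = (0.380983)(-0.542987)(621) + (0.380983)(-0.839741)(526) + (-0.924582)(440) = -703.56 m.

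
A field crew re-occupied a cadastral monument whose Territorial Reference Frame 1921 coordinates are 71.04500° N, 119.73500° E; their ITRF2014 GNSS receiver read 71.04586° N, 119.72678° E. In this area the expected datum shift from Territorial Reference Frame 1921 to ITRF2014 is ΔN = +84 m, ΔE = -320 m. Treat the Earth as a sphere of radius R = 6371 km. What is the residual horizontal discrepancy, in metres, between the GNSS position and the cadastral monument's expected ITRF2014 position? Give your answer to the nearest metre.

26 m

Observed coordinate differences: Δφ = +0.00086°, Δλ = -0.00822°.
Converting to metres (1° lat = 111195 m, cos φ = 0.324825): observed ΔN = 95.6 m, observed ΔE = -296.9 m.
Subtracting the expected shift leaves a residual of 95.6 − (84) = 11.6 m north and -296.9 − (-320) = 23.1 m east.
Residual distance = √(11.6² + 23.1²) = 25.9 m.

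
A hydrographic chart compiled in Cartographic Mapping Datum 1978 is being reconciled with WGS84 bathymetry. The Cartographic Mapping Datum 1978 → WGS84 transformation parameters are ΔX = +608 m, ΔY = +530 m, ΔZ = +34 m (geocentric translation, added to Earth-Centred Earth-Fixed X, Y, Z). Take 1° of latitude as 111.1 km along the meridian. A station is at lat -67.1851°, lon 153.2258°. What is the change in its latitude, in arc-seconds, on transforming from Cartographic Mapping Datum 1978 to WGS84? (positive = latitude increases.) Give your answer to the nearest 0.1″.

sin φ = -0.921762, cos φ = 0.387755, sin λ = 0.450476, cos λ = -0.892789.
North component: ΔN = −sin φ cos λ·ΔX − sin φ sin λ·ΔY + cos φ·ΔZ = −(-0.921762)(-0.892789)(608) − (-0.921762)(0.450476)(530) + (0.387755)(34) = -267.09 m.
1° of latitude spans 111100 m, so Δφ = -267.09 / 111100 × 3600 = -8.655″.

Δφ = -8.7″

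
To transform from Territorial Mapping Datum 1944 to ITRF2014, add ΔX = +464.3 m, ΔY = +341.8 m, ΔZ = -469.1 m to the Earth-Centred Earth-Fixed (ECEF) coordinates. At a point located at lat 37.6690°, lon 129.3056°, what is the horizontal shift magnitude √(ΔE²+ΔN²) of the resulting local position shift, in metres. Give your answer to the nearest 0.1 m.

At φ = 37.6690°, λ = 129.3056°: sin φ = 0.611099, cos φ = 0.791554, sin λ = 0.773778, cos λ = -0.633457.
ΔE = −sin λ·ΔX + cos λ·ΔY = −(0.773778)·(464.3) + (-0.633457)·(341.8) = -575.78 m.
ΔN = −sin φ cos λ·ΔX − sin φ sin λ·ΔY + cos φ·ΔZ = −(0.611099)(-0.633457)(464.3) − (0.611099)(0.773778)(341.8) + (0.791554)(-469.1) = -353.21 m.
Horizontal magnitude = √(ΔE² + ΔN²) = √((-575.78)² + (-353.21)²) = 675.48 m.

675.5 m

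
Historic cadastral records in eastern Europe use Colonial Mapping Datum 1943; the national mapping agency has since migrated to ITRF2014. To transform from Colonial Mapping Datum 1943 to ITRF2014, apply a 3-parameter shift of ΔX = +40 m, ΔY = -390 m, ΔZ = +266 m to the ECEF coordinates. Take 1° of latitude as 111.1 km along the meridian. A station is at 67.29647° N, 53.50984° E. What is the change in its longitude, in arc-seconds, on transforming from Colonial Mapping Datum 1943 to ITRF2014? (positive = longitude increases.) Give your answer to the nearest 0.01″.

Δλ = -22.17″

sin φ = 0.922514, cos φ = 0.385963, sin λ = 0.803959, cos λ = 0.594685.
East component: ΔE = −sin λ·ΔX + cos λ·ΔY = −(0.803959)(40) + (0.594685)(-390) = -264.09 m.
1° of latitude spans 111100 m; at latitude φ, 1° of longitude spans that × cos φ = 42880.5 m, so Δλ = -264.09 / 42880.5 × 3600 = -22.171″.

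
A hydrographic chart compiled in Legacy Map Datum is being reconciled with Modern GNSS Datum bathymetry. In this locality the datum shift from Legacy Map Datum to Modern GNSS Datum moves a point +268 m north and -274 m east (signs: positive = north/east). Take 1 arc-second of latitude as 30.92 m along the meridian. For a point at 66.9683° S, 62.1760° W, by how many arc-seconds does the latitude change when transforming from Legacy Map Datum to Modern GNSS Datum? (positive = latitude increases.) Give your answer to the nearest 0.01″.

1″ of latitude = 30.92 m, so Δφ = 268.0 / 30.92 = 8.668″.

Δφ = 8.67″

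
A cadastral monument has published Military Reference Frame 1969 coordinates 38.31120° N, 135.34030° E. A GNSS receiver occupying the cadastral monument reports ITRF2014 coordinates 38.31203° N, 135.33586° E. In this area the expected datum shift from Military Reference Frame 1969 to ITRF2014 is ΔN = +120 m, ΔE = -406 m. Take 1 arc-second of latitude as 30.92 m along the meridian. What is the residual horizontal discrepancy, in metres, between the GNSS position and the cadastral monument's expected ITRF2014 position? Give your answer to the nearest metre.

Observed coordinate differences: Δφ = +0.00083°, Δλ = -0.00444°.
Converting to metres (1° lat = 111312 m, cos φ = 0.784655): observed ΔN = 92.4 m, observed ΔE = -387.8 m.
Subtracting the expected shift leaves a residual of 92.4 − (120) = -27.6 m north and -387.8 − (-406) = 18.2 m east.
Residual distance = √((-27.6)² + 18.2²) = 33.1 m.

33 m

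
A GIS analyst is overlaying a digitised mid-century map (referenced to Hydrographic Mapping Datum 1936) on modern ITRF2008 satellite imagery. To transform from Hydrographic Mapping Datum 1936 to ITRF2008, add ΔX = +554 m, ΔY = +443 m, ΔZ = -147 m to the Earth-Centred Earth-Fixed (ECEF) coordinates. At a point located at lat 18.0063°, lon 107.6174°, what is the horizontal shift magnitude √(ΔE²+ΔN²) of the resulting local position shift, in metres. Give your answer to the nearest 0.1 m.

At φ = 18.0063°, λ = 107.6174°: sin φ = 0.309122, cos φ = 0.951023, sin λ = 0.953099, cos λ = -0.302659.
ΔE = −sin λ·ΔX + cos λ·ΔY = −(0.953099)·(554) + (-0.302659)·(443) = -662.09 m.
ΔN = −sin φ cos λ·ΔX − sin φ sin λ·ΔY + cos φ·ΔZ = −(0.309122)(-0.302659)(554) − (0.309122)(0.953099)(443) + (0.951023)(-147) = -218.49 m.
Horizontal magnitude = √(ΔE² + ΔN²) = √((-662.09)² + (-218.49)²) = 697.21 m.

697.2 m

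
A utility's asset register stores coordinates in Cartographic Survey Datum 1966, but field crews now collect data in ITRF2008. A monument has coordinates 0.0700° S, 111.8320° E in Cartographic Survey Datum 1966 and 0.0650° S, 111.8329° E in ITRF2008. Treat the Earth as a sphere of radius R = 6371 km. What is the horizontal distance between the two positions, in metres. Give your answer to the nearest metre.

565 m

Δφ = -0.0650° − -0.0700° = +0.0050°; Δλ = 111.8329° − 111.8320° = +0.0009°.
1° along a meridian = πR/180 = 111195 m.
ΔN = Δφ × 111195 = 556.0 m; ΔE = Δλ × 111195 × cos(-0.0700°) = +0.0009 × 111195 × 0.999999 = 100.1 m.
Distance = √(ΔE² + ΔN²) = √(100.1² + 556.0²) = 564.9 m.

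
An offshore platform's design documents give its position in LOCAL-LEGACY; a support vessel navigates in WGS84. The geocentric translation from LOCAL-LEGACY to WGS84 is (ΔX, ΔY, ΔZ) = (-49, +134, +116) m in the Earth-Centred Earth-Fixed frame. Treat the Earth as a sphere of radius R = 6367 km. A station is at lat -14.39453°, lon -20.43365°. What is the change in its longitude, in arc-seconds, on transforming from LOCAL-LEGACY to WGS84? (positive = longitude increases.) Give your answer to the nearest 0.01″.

sin φ = -0.248597, cos φ = 0.968607, sin λ = -0.349122, cos λ = 0.937077.
East component: ΔE = −sin λ·ΔX + cos λ·ΔY = −(-0.349122)(-49) + (0.937077)(134) = 108.46 m.
1° of latitude spans πR/180 = 111125 m; at latitude φ, 1° of longitude spans that × cos φ = 107636.6 m, so Δλ = 108.46 / 107636.6 × 3600 = 3.628″.

Δλ = 3.63″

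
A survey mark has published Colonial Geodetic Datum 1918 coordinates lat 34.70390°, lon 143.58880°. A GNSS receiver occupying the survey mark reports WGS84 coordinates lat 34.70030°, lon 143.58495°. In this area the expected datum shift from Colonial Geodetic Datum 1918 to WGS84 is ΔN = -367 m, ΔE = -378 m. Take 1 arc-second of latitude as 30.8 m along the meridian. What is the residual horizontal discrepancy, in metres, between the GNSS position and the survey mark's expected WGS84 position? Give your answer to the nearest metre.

42 m

Observed coordinate differences: Δφ = -0.00360°, Δλ = -0.00385°.
Converting to metres (1° lat = 110880 m, cos φ = 0.822105): observed ΔN = -399.2 m, observed ΔE = -350.9 m.
Subtracting the expected shift leaves a residual of -399.2 − (-367) = -32.2 m north and -350.9 − (-378) = 27.1 m east.
Residual distance = √((-32.2)² + 27.1²) = 42.0 m.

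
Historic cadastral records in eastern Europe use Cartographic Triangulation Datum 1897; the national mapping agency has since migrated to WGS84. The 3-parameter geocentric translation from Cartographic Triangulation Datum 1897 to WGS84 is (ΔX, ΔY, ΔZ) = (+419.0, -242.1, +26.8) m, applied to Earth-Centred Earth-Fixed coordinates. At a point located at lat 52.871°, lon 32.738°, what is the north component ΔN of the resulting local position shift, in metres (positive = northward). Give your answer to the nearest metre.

ΔN = -160 m

At φ = 52.871°, λ = 32.738°: sin φ = 0.797279, cos φ = 0.603612, sin λ = 0.540798, cos λ = 0.841152.
ΔN = −sin φ cos λ·ΔX − sin φ sin λ·ΔY + cos φ·ΔZ = −(0.797279)(0.841152)(419.0) − (0.797279)(0.540798)(-242.1) + (0.603612)(26.8) = -160.43 m.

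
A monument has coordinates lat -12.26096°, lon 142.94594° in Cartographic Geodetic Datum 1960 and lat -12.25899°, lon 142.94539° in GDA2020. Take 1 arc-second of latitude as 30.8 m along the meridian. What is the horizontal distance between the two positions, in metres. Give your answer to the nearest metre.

Δφ = -12.25899° − -12.26096° = +0.00197°; Δλ = 142.94539° − 142.94594° = -0.00055°.
1° of latitude = 3600 × 30.80 = 110880 m.
ΔN = Δφ × 110880 = 218.4 m; ΔE = Δλ × 110880 × cos(-12.26096°) = -0.00055 × 110880 × 0.977191 = -59.6 m.
Distance = √(ΔE² + ΔN²) = √((-59.6)² + 218.4²) = 226.4 m.

226 m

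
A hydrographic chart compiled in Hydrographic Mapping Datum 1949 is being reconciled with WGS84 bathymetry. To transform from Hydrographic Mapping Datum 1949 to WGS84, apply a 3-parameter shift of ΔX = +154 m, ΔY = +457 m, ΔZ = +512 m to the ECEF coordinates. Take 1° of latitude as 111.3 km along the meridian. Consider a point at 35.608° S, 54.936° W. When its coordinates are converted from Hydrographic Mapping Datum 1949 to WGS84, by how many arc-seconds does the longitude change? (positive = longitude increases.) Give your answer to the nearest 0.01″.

sin φ = -0.582236, cos φ = 0.813019, sin λ = -0.818511, cos λ = 0.574491.
East component: ΔE = −sin λ·ΔX + cos λ·ΔY = −(-0.818511)(154) + (0.574491)(457) = 388.59 m.
1° of latitude spans 111300 m; at latitude φ, 1° of longitude spans that × cos φ = 90489.1 m, so Δλ = 388.59 / 90489.1 × 3600 = 15.460″.

Δλ = 15.46″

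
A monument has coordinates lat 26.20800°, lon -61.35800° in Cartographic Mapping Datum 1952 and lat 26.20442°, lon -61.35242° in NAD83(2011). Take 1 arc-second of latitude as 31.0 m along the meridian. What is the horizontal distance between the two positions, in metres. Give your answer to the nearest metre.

Δφ = 26.20442° − 26.20800° = -0.00358°; Δλ = -61.35242° − -61.35800° = +0.00558°.
1° of latitude = 3600 × 31.00 = 111600 m.
ΔN = Δφ × 111600 = -399.5 m; ΔE = Δλ × 111600 × cos(26.20800°) = +0.00558 × 111600 × 0.897197 = 558.7 m.
Distance = √(ΔE² + ΔN²) = √(558.7² + (-399.5)²) = 686.9 m.

687 m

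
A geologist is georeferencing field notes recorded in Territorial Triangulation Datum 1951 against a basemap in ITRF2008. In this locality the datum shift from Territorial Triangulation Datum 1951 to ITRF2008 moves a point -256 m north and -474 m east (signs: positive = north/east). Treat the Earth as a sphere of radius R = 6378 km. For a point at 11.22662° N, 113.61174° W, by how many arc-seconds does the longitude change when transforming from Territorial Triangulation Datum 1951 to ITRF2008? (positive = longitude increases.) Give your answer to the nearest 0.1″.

Δλ = -15.6″

At latitude 11.22662°, cos φ = 0.980865.
One radian of longitude at latitude φ spans R cos φ, so Δλ = ΔE / (R cos φ) = -474.0 / (6378000 × 0.980865) = -7.5768e-05 rad = -15.628″.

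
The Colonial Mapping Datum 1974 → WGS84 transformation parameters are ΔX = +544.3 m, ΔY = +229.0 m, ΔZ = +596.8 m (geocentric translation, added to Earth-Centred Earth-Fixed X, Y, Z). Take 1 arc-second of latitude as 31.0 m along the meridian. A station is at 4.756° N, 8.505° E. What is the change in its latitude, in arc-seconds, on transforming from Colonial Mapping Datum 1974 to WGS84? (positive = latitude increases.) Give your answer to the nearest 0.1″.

sin φ = 0.082913, cos φ = 0.996557, sin λ = 0.147896, cos λ = 0.989003.
North component: ΔN = −sin φ cos λ·ΔX − sin φ sin λ·ΔY + cos φ·ΔZ = −(0.082913)(0.989003)(544.3) − (0.082913)(0.147896)(229.0) + (0.996557)(596.8) = 547.30 m.
1° of latitude spans 3600 × 31.00 = 111600 m, so Δφ = 547.30 / 111600 × 3600 = 17.655″.

Δφ = 17.7″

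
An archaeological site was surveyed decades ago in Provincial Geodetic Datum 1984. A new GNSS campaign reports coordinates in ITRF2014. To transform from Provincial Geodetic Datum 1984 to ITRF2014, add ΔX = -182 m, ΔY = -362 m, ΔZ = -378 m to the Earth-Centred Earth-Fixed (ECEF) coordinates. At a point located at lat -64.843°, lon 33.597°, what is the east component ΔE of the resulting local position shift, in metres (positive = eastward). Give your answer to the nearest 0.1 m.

At φ = -64.843°, λ = 33.597°: sin φ = -0.905146, cos φ = 0.425100, sin λ = 0.553348, cos λ = 0.832950.
ΔE = −sin λ·ΔX + cos λ·ΔY = −(0.553348)·(-182) + (0.832950)·(-362) = -200.82 m.

ΔE = -200.8 m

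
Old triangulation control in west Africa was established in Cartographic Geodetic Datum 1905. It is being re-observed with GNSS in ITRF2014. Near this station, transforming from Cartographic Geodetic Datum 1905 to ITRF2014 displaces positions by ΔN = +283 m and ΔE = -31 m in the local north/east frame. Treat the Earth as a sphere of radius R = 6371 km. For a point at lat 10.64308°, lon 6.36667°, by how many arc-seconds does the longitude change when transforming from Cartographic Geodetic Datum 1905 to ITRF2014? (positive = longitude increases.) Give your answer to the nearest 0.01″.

Δλ = -1.02″

At latitude 10.64308°, cos φ = 0.982797.
One radian of longitude at latitude φ spans R cos φ, so Δλ = ΔE / (R cos φ) = -31.0 / (6371000 × 0.982797) = -4.9510e-06 rad = -1.021″.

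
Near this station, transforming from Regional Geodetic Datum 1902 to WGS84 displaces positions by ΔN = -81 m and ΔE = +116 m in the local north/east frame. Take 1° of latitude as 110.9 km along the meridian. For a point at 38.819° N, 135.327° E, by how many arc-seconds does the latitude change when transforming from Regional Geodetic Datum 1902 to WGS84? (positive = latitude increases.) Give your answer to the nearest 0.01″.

1° of latitude = 110.9 km, so Δφ = -81.0 / 110900 = -0.0007304° = -2.629″.

Δφ = -2.63″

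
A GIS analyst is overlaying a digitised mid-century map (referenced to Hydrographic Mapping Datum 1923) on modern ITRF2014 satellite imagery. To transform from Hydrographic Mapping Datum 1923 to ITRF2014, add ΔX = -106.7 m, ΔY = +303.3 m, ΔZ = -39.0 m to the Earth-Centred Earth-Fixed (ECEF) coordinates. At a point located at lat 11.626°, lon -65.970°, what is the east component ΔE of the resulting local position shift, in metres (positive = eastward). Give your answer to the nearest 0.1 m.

ΔE = 26.1 m

The local east axis at (φ, λ) is (−sin λ, cos λ, 0), so ΔE = −sin(-65.970°)·(-106.7) + cos(-65.970°)·303.3 = 26.06 m.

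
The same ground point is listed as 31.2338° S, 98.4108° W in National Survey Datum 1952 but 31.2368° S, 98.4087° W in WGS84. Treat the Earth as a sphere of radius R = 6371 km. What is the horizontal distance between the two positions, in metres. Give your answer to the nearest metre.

389 m

Δφ = -31.2368° − -31.2338° = -0.0030°; Δλ = -98.4087° − -98.4108° = +0.0021°.
1° along a meridian = πR/180 = 111195 m.
ΔN = Δφ × 111195 = -333.6 m; ΔE = Δλ × 111195 × cos(-31.2338°) = +0.0021 × 111195 × 0.855059 = 199.7 m.
Distance = √(ΔE² + ΔN²) = √(199.7² + (-333.6)²) = 388.8 m.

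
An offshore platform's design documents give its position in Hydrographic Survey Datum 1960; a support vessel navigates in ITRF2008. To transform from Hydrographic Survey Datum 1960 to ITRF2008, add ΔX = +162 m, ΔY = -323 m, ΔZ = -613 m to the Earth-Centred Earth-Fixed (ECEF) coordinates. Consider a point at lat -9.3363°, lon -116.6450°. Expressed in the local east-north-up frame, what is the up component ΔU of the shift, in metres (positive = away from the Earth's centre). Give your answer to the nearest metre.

At φ = -9.3363°, λ = -116.6450°: sin φ = -0.162229, cos φ = 0.986753, sin λ = -0.893802, cos λ = -0.448461.
ΔU = cos φ cos λ·ΔX + cos φ sin λ·ΔY + sin φ·ΔZ = (0.986753)(-0.448461)(162) + (0.986753)(-0.893802)(-323) + (-0.162229)(-613) = 312.63 m.

ΔU = 313 m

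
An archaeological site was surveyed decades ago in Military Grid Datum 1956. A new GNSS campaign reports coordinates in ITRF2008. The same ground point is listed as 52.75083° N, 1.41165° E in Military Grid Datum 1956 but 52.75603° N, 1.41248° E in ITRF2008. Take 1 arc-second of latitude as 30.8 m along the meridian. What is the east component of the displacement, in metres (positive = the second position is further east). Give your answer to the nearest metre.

ΔE = 56 m

Δφ = 52.75603° − 52.75083° = +0.00520°; Δλ = 1.41248° − 1.41165° = +0.00083°.
1° of latitude = 3600 × 30.80 = 110880 m.
ΔN = Δφ × 110880 = 576.6 m; ΔE = Δλ × 110880 × cos(52.75083°) = +0.00083 × 110880 × 0.605282 = 55.7 m.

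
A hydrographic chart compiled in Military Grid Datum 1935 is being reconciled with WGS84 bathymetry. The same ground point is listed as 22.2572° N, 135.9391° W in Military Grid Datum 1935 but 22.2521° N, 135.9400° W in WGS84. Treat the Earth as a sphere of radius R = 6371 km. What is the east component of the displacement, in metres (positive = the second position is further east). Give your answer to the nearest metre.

Δφ = 22.2521° − 22.2572° = -0.0051°; Δλ = -135.9400° − -135.9391° = -0.0009°.
1° along a meridian = πR/180 = 111195 m.
ΔN = Δφ × 111195 = -567.1 m; ΔE = Δλ × 111195 × cos(22.2572°) = -0.0009 × 111195 × 0.925493 = -92.6 m.

ΔE = -93 m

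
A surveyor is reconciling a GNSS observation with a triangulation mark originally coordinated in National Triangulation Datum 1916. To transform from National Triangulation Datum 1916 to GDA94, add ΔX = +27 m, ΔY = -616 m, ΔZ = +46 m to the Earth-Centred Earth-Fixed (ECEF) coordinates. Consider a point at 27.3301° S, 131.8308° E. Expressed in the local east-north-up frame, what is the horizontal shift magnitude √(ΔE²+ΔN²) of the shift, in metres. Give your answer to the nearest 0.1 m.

429.4 m

At φ = -27.3301°, λ = 131.8308°: sin φ = -0.459116, cos φ = 0.888376, sin λ = 0.745118, cos λ = -0.666933.
ΔE = −sin λ·ΔX + cos λ·ΔY = −(0.745118)·(27) + (-0.666933)·(-616) = 390.71 m.
ΔN = −sin φ cos λ·ΔX − sin φ sin λ·ΔY + cos φ·ΔZ = −(-0.459116)(-0.666933)(27) − (-0.459116)(0.745118)(-616) + (0.888376)(46) = -178.13 m.
Horizontal magnitude = √(ΔE² + ΔN²) = √(390.71² + (-178.13)²) = 429.40 m.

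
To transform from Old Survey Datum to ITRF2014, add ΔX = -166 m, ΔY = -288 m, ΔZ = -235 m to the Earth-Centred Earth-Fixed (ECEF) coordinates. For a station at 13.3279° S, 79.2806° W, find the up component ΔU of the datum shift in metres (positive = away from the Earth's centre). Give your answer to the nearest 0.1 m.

ΔU = 299.5 m

The local up (radial) axis is (cos φ cos λ, cos φ sin λ, sin φ), giving ΔU = -30.044 + 275.353 + 54.173 = 299.48 m.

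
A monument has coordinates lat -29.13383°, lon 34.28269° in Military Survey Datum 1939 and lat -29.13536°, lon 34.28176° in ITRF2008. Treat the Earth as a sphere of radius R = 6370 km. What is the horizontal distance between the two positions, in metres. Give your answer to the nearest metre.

193 m

Δφ = -29.13536° − -29.13383° = -0.00153°; Δλ = 34.28176° − 34.28269° = -0.00093°.
1° along a meridian = πR/180 = 111177 m.
ΔN = Δφ × 111177 = -170.1 m; ΔE = Δλ × 111177 × cos(-29.13383°) = -0.00093 × 111177 × 0.873485 = -90.3 m.
Distance = √(ΔE² + ΔN²) = √((-90.3)² + (-170.1)²) = 192.6 m.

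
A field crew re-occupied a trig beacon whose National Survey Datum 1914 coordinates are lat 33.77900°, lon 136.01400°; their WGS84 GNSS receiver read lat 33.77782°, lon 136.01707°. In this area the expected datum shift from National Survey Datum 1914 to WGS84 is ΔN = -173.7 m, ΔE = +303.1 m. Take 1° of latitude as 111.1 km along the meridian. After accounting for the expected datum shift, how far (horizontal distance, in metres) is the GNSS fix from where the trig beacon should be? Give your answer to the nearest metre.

47 m

Observed coordinate differences: Δφ = -0.00118°, Δλ = +0.00307°.
Converting to metres (1° lat = 111100 m, cos φ = 0.831188): observed ΔN = -131.1 m, observed ΔE = 283.5 m.
Subtracting the expected shift leaves a residual of -131.1 − (-173.7) = 42.6 m north and 283.5 − (303.1) = -19.6 m east.
Residual distance = √(42.6² + (-19.6)²) = 46.9 m.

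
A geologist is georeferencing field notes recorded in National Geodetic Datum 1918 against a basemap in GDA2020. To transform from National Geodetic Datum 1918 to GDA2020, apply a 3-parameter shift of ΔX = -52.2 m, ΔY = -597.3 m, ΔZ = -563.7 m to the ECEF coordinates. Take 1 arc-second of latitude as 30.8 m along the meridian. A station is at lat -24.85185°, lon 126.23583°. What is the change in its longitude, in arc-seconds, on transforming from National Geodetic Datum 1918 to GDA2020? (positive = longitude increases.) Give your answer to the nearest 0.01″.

sin φ = -0.420273, cos φ = 0.907398, sin λ = 0.806591, cos λ = -0.591110.
East component: ΔE = −sin λ·ΔX + cos λ·ΔY = −(0.806591)(-52.2) + (-0.591110)(-597.3) = 395.17 m.
1° of latitude spans 3600 × 30.80 = 110880 m; at latitude φ, 1° of longitude spans that × cos φ = 100612.2 m, so Δλ = 395.17 / 100612.2 × 3600 = 14.140″.

Δλ = 14.14″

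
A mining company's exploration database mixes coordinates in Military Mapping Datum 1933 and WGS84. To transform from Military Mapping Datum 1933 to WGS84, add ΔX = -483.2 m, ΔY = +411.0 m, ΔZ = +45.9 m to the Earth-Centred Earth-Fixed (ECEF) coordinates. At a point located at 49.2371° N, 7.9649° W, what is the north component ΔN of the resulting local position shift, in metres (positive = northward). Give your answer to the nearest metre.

The local north axis is (−sin φ cos λ, −sin φ sin λ, cos φ), giving ΔN = 362.454 + 43.136 + 29.970 = 435.56 m.

ΔN = 436 m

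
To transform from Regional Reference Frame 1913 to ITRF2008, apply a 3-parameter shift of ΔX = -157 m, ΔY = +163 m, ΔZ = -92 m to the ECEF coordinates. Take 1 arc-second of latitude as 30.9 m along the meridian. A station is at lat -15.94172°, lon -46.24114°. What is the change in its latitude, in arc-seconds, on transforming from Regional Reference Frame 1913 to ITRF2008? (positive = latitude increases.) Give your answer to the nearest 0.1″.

sin φ = -0.274659, cos φ = 0.961542, sin λ = -0.722257, cos λ = 0.691625.
North component: ΔN = −sin φ cos λ·ΔX − sin φ sin λ·ΔY + cos φ·ΔZ = −(-0.274659)(0.691625)(-157) − (-0.274659)(-0.722257)(163) + (0.961542)(-92) = -150.62 m.
1° of latitude spans 3600 × 30.90 = 111240 m, so Δφ = -150.62 / 111240 × 3600 = -4.874″.

Δφ = -4.9″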